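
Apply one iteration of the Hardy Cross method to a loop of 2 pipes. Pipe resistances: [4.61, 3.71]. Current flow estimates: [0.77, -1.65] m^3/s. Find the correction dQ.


Numerator terms (r*Q*|Q|): 4.61*0.77*|0.77| = 2.7333; 3.71*-1.65*|-1.65| = -10.1005.
Sum of numerator = -7.3672.
Denominator terms (r*|Q|): 4.61*|0.77| = 3.5497; 3.71*|-1.65| = 6.1215.
2 * sum of denominator = 2 * 9.6712 = 19.3424.
dQ = --7.3672 / 19.3424 = 0.3809 m^3/s.

0.3809


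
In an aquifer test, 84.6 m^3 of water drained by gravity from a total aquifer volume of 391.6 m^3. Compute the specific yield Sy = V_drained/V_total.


Specific yield Sy = Volume drained / Total volume.
Sy = 84.6 / 391.6
   = 0.216.

0.216


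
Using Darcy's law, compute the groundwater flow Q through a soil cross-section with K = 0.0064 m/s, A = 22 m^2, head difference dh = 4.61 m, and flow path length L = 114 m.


Darcy's law: Q = K * A * i, where i = dh/L.
Hydraulic gradient i = 4.61 / 114 = 0.040439.
Q = 0.0064 * 22 * 0.040439
  = 0.0057 m^3/s.

0.0057


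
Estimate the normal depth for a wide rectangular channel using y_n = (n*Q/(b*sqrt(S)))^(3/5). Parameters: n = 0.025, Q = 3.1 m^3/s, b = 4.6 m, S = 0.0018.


We use the wide-channel approximation y_n = (n*Q/(b*sqrt(S)))^(3/5).
sqrt(S) = sqrt(0.0018) = 0.042426.
Numerator: n*Q = 0.025 * 3.1 = 0.0775.
Denominator: b*sqrt(S) = 4.6 * 0.042426 = 0.19516.
arg = 0.3971.
y_n = 0.3971^(3/5) = 0.5746 m.

0.5746


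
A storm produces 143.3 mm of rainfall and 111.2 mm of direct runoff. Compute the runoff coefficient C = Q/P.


The runoff coefficient C = runoff depth / rainfall depth.
C = 111.2 / 143.3
  = 0.776.

0.776


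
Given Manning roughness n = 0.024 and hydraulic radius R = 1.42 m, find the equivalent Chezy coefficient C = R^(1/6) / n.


The Chezy coefficient relates to Manning's n through C = R^(1/6) / n.
R^(1/6) = 1.42^(1/6) = 1.060184.
C = 1.060184 / 0.024 = 44.17 m^(1/2)/s.

44.17


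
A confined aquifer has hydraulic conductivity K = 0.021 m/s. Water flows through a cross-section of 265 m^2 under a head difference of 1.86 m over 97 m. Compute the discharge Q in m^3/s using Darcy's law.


Darcy's law: Q = K * A * i, where i = dh/L.
Hydraulic gradient i = 1.86 / 97 = 0.019175.
Q = 0.021 * 265 * 0.019175
  = 0.1067 m^3/s.

0.1067


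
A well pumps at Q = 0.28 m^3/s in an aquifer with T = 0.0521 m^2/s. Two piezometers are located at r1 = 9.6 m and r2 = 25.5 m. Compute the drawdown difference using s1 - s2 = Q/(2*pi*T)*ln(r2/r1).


Thiem equation: s1 - s2 = Q/(2*pi*T) * ln(r2/r1).
ln(r2/r1) = ln(25.5/9.6) = 0.9769.
Q/(2*pi*T) = 0.28 / (2*pi*0.0521) = 0.28 / 0.3274 = 0.8553.
s1 - s2 = 0.8553 * 0.9769 = 0.8356 m.

0.8356


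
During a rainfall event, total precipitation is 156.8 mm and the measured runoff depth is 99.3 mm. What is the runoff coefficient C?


The runoff coefficient C = runoff depth / rainfall depth.
C = 99.3 / 156.8
  = 0.6333.

0.6333


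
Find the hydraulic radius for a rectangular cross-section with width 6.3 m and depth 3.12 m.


For a rectangular section:
Flow area A = b * y = 6.3 * 3.12 = 19.66 m^2.
Wetted perimeter P = b + 2y = 6.3 + 2*3.12 = 12.54 m.
Hydraulic radius R = A/P = 19.66 / 12.54 = 1.5675 m.

1.5675


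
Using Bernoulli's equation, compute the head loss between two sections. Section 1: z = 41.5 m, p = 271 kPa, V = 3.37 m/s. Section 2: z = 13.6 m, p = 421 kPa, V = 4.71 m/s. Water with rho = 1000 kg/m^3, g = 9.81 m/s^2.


Total head at each section: H = z + p/(rho*g) + V^2/(2g).
H1 = 41.5 + 271*1000/(1000*9.81) + 3.37^2/(2*9.81)
   = 41.5 + 27.625 + 0.5788
   = 69.704 m.
H2 = 13.6 + 421*1000/(1000*9.81) + 4.71^2/(2*9.81)
   = 13.6 + 42.915 + 1.1307
   = 57.646 m.
h_L = H1 - H2 = 69.704 - 57.646 = 12.058 m.

12.058


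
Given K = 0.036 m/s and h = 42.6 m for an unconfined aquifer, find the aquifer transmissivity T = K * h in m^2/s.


Transmissivity is defined as T = K * h.
T = 0.036 * 42.6
  = 1.5336 m^2/s.

1.5336


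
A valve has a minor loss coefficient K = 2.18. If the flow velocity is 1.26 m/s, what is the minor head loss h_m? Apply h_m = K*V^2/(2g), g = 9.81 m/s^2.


Minor loss formula: h_m = K * V^2/(2g).
V^2 = 1.26^2 = 1.5876.
V^2/(2g) = 1.5876 / 19.62 = 0.0809 m.
h_m = 2.18 * 0.0809 = 0.1764 m.

0.1764


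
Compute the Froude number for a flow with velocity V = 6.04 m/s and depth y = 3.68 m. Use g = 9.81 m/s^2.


The Froude number is defined as Fr = V / sqrt(g*y).
g*y = 9.81 * 3.68 = 36.1008.
sqrt(g*y) = sqrt(36.1008) = 6.0084.
Fr = 6.04 / 6.0084 = 1.0053.

1.0053


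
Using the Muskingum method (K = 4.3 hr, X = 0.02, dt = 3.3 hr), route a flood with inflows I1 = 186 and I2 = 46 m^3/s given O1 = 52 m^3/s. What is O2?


Muskingum coefficients:
denom = 2*K*(1-X) + dt = 2*4.3*(1-0.02) + 3.3 = 11.728.
C0 = (dt - 2*K*X)/denom = (3.3 - 2*4.3*0.02)/11.728 = 0.2667.
C1 = (dt + 2*K*X)/denom = (3.3 + 2*4.3*0.02)/11.728 = 0.296.
C2 = (2*K*(1-X) - dt)/denom = 0.4372.
O2 = C0*I2 + C1*I1 + C2*O1
   = 0.2667*46 + 0.296*186 + 0.4372*52
   = 90.07 m^3/s.

90.07


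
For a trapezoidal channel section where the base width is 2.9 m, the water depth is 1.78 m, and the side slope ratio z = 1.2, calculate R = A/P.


For a trapezoidal section with side slope z:
A = (b + z*y)*y = (2.9 + 1.2*1.78)*1.78 = 8.964 m^2.
P = b + 2*y*sqrt(1 + z^2) = 2.9 + 2*1.78*sqrt(1 + 1.2^2) = 8.461 m.
R = A/P = 8.964 / 8.461 = 1.0595 m.

1.0595


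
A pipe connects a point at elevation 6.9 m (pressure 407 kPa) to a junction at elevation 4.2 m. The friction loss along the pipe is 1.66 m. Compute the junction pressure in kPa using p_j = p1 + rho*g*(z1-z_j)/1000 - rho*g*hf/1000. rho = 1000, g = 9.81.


Junction pressure: p_j = p1 + rho*g*(z1 - z_j)/1000 - rho*g*hf/1000.
Elevation term = 1000*9.81*(6.9 - 4.2)/1000 = 26.487 kPa.
Friction term = 1000*9.81*1.66/1000 = 16.285 kPa.
p_j = 407 + 26.487 - 16.285 = 417.2 kPa.

417.2


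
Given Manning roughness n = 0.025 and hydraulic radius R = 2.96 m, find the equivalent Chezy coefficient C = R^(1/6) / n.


The Chezy coefficient relates to Manning's n through C = R^(1/6) / n.
R^(1/6) = 2.96^(1/6) = 1.198253.
C = 1.198253 / 0.025 = 47.93 m^(1/2)/s.

47.93


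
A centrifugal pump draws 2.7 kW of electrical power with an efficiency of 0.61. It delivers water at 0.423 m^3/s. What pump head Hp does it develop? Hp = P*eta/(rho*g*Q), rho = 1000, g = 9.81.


Pump head formula: Hp = P * eta / (rho * g * Q).
Numerator: P * eta = 2.7 * 1000 * 0.61 = 1647.0 W.
Denominator: rho * g * Q = 1000 * 9.81 * 0.423 = 4149.63.
Hp = 1647.0 / 4149.63 = 0.4 m.

0.4


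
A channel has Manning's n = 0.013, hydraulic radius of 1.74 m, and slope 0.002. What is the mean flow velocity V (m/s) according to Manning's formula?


Manning's equation gives V = (1/n) * R^(2/3) * S^(1/2).
First, compute R^(2/3) = 1.74^(2/3) = 1.4467.
Next, S^(1/2) = 0.002^(1/2) = 0.044721.
Then 1/n = 1/0.013 = 76.92.
V = 76.92 * 1.4467 * 0.044721 = 4.9767 m/s.

4.9767


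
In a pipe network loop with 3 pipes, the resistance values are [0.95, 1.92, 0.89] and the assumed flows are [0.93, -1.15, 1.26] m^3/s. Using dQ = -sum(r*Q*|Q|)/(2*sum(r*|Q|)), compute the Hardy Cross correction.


Numerator terms (r*Q*|Q|): 0.95*0.93*|0.93| = 0.8217; 1.92*-1.15*|-1.15| = -2.5392; 0.89*1.26*|1.26| = 1.413.
Sum of numerator = -0.3046.
Denominator terms (r*|Q|): 0.95*|0.93| = 0.8835; 1.92*|-1.15| = 2.208; 0.89*|1.26| = 1.1214.
2 * sum of denominator = 2 * 4.2129 = 8.4258.
dQ = --0.3046 / 8.4258 = 0.0361 m^3/s.

0.0361


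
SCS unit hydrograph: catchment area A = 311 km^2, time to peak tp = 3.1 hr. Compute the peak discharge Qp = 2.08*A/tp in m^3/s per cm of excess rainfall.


SCS formula: Qp = 2.08 * A / tp.
Qp = 2.08 * 311 / 3.1
   = 646.88 / 3.1
   = 208.67 m^3/s per cm.

208.67


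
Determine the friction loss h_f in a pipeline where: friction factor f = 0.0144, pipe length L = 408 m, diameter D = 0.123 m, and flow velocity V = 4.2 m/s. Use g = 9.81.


Darcy-Weisbach equation: h_f = f * (L/D) * V^2/(2g).
f * L/D = 0.0144 * 408/0.123 = 47.7659.
V^2/(2g) = 4.2^2 / (2*9.81) = 17.64 / 19.62 = 0.8991 m.
h_f = 47.7659 * 0.8991 = 42.945 m.

42.945


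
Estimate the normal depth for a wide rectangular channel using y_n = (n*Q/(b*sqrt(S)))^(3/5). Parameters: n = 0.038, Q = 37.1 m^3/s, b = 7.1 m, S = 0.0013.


We use the wide-channel approximation y_n = (n*Q/(b*sqrt(S)))^(3/5).
sqrt(S) = sqrt(0.0013) = 0.036056.
Numerator: n*Q = 0.038 * 37.1 = 1.4098.
Denominator: b*sqrt(S) = 7.1 * 0.036056 = 0.255998.
arg = 5.5072.
y_n = 5.5072^(3/5) = 2.7833 m.

2.7833


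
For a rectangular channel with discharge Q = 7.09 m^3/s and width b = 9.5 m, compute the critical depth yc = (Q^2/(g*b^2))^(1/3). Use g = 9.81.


Using yc = (Q^2 / (g * b^2))^(1/3):
Q^2 = 7.09^2 = 50.27.
g * b^2 = 9.81 * 9.5^2 = 9.81 * 90.25 = 885.35.
Q^2 / (g*b^2) = 50.27 / 885.35 = 0.0568.
yc = 0.0568^(1/3) = 0.3843 m.

0.3843


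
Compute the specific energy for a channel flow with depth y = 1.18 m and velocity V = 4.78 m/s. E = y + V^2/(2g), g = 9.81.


Specific energy E = y + V^2/(2g).
Velocity head = V^2/(2g) = 4.78^2 / (2*9.81) = 22.8484 / 19.62 = 1.1645 m.
E = 1.18 + 1.1645 = 2.3445 m.

2.3445


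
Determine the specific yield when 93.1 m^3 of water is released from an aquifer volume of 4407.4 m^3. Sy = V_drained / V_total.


Specific yield Sy = Volume drained / Total volume.
Sy = 93.1 / 4407.4
   = 0.0211.

0.0211


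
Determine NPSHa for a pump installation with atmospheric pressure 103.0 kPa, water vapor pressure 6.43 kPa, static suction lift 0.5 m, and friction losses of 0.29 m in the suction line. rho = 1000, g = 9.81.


NPSHa = p_atm/(rho*g) - z_s - hf_s - p_vap/(rho*g).
p_atm/(rho*g) = 103.0*1000 / (1000*9.81) = 10.499 m.
p_vap/(rho*g) = 6.43*1000 / (1000*9.81) = 0.655 m.
NPSHa = 10.499 - 0.5 - 0.29 - 0.655
      = 9.05 m.

9.05


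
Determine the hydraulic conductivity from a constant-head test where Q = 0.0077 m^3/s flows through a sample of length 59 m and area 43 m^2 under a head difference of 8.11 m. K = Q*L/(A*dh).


From K = Q*L / (A*dh):
Numerator: Q*L = 0.0077 * 59 = 0.4543.
Denominator: A*dh = 43 * 8.11 = 348.73.
K = 0.4543 / 348.73 = 0.001303 m/s.

0.001303


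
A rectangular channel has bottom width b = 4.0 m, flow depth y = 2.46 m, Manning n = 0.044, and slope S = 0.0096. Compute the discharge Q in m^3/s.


For a rectangular channel, the cross-sectional area A = b * y = 4.0 * 2.46 = 9.84 m^2.
The wetted perimeter P = b + 2y = 4.0 + 2*2.46 = 8.92 m.
Hydraulic radius R = A/P = 9.84/8.92 = 1.1031 m.
Velocity V = (1/n)*R^(2/3)*S^(1/2) = (1/0.044)*1.1031^(2/3)*0.0096^(1/2) = 2.3774 m/s.
Discharge Q = A * V = 9.84 * 2.3774 = 23.394 m^3/s.

23.394


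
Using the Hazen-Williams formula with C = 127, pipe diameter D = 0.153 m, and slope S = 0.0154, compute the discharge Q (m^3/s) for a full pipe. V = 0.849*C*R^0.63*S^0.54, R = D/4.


For a full circular pipe, R = D/4 = 0.153/4 = 0.0382 m.
V = 0.849 * 127 * 0.0382^0.63 * 0.0154^0.54
  = 0.849 * 127 * 0.127955 * 0.105017
  = 1.4489 m/s.
Pipe area A = pi*D^2/4 = pi*0.153^2/4 = 0.0184 m^2.
Q = A * V = 0.0184 * 1.4489 = 0.0266 m^3/s.

0.0266


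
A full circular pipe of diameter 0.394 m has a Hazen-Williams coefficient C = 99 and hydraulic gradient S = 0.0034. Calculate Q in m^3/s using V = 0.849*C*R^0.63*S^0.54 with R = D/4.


For a full circular pipe, R = D/4 = 0.394/4 = 0.0985 m.
V = 0.849 * 99 * 0.0985^0.63 * 0.0034^0.54
  = 0.849 * 99 * 0.232201 * 0.046451
  = 0.9066 m/s.
Pipe area A = pi*D^2/4 = pi*0.394^2/4 = 0.1219 m^2.
Q = A * V = 0.1219 * 0.9066 = 0.1105 m^3/s.

0.1105


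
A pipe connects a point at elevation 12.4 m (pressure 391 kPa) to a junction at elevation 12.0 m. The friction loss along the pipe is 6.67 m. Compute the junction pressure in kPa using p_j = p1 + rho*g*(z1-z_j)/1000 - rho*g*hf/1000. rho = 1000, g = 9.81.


Junction pressure: p_j = p1 + rho*g*(z1 - z_j)/1000 - rho*g*hf/1000.
Elevation term = 1000*9.81*(12.4 - 12.0)/1000 = 3.924 kPa.
Friction term = 1000*9.81*6.67/1000 = 65.433 kPa.
p_j = 391 + 3.924 - 65.433 = 329.49 kPa.

329.49


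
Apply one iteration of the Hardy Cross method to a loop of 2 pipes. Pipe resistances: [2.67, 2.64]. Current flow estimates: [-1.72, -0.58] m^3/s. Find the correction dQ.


Numerator terms (r*Q*|Q|): 2.67*-1.72*|-1.72| = -7.8989; 2.64*-0.58*|-0.58| = -0.8881.
Sum of numerator = -8.787.
Denominator terms (r*|Q|): 2.67*|-1.72| = 4.5924; 2.64*|-0.58| = 1.5312.
2 * sum of denominator = 2 * 6.1236 = 12.2472.
dQ = --8.787 / 12.2472 = 0.7175 m^3/s.

0.7175


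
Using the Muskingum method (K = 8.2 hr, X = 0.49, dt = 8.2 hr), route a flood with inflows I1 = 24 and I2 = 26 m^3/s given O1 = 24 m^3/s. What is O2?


Muskingum coefficients:
denom = 2*K*(1-X) + dt = 2*8.2*(1-0.49) + 8.2 = 16.564.
C0 = (dt - 2*K*X)/denom = (8.2 - 2*8.2*0.49)/16.564 = 0.0099.
C1 = (dt + 2*K*X)/denom = (8.2 + 2*8.2*0.49)/16.564 = 0.9802.
C2 = (2*K*(1-X) - dt)/denom = 0.0099.
O2 = C0*I2 + C1*I1 + C2*O1
   = 0.0099*26 + 0.9802*24 + 0.0099*24
   = 24.02 m^3/s.

24.02


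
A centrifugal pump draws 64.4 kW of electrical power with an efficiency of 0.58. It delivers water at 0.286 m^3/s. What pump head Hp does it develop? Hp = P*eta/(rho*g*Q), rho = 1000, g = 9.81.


Pump head formula: Hp = P * eta / (rho * g * Q).
Numerator: P * eta = 64.4 * 1000 * 0.58 = 37352.0 W.
Denominator: rho * g * Q = 1000 * 9.81 * 0.286 = 2805.66.
Hp = 37352.0 / 2805.66 = 13.31 m.

13.31


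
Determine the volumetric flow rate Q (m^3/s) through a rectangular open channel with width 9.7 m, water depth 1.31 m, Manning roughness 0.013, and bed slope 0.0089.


For a rectangular channel, the cross-sectional area A = b * y = 9.7 * 1.31 = 12.71 m^2.
The wetted perimeter P = b + 2y = 9.7 + 2*1.31 = 12.32 m.
Hydraulic radius R = A/P = 12.71/12.32 = 1.0314 m.
Velocity V = (1/n)*R^(2/3)*S^(1/2) = (1/0.013)*1.0314^(2/3)*0.0089^(1/2) = 7.4081 m/s.
Discharge Q = A * V = 12.71 * 7.4081 = 94.135 m^3/s.

94.135


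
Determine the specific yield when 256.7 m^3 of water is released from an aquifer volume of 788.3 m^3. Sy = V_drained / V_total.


Specific yield Sy = Volume drained / Total volume.
Sy = 256.7 / 788.3
   = 0.3256.

0.3256


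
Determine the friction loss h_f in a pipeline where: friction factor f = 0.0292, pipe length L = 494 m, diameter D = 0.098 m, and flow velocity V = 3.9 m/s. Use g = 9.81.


Darcy-Weisbach equation: h_f = f * (L/D) * V^2/(2g).
f * L/D = 0.0292 * 494/0.098 = 147.1918.
V^2/(2g) = 3.9^2 / (2*9.81) = 15.21 / 19.62 = 0.7752 m.
h_f = 147.1918 * 0.7752 = 114.107 m.

114.107


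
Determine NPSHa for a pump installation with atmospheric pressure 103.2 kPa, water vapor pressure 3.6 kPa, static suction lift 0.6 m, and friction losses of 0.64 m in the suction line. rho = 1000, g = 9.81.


NPSHa = p_atm/(rho*g) - z_s - hf_s - p_vap/(rho*g).
p_atm/(rho*g) = 103.2*1000 / (1000*9.81) = 10.52 m.
p_vap/(rho*g) = 3.6*1000 / (1000*9.81) = 0.367 m.
NPSHa = 10.52 - 0.6 - 0.64 - 0.367
      = 8.91 m.

8.91


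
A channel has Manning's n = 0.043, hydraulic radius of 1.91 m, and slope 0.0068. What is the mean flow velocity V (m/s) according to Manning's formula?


Manning's equation gives V = (1/n) * R^(2/3) * S^(1/2).
First, compute R^(2/3) = 1.91^(2/3) = 1.5394.
Next, S^(1/2) = 0.0068^(1/2) = 0.082462.
Then 1/n = 1/0.043 = 23.26.
V = 23.26 * 1.5394 * 0.082462 = 2.9522 m/s.

2.9522


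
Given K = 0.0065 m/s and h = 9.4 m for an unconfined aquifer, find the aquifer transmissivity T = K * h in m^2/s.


Transmissivity is defined as T = K * h.
T = 0.0065 * 9.4
  = 0.0611 m^2/s.

0.0611


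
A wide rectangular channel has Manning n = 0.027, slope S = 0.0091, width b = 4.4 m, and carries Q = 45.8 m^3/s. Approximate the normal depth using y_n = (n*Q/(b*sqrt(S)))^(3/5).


We use the wide-channel approximation y_n = (n*Q/(b*sqrt(S)))^(3/5).
sqrt(S) = sqrt(0.0091) = 0.095394.
Numerator: n*Q = 0.027 * 45.8 = 1.2366.
Denominator: b*sqrt(S) = 4.4 * 0.095394 = 0.419734.
arg = 2.9462.
y_n = 2.9462^(3/5) = 1.9123 m.

1.9123


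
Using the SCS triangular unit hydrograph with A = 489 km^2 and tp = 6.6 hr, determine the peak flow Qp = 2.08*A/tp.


SCS formula: Qp = 2.08 * A / tp.
Qp = 2.08 * 489 / 6.6
   = 1017.12 / 6.6
   = 154.11 m^3/s per cm.

154.11


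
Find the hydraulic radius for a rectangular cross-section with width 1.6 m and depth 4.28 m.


For a rectangular section:
Flow area A = b * y = 1.6 * 4.28 = 6.85 m^2.
Wetted perimeter P = b + 2y = 1.6 + 2*4.28 = 10.16 m.
Hydraulic radius R = A/P = 6.85 / 10.16 = 0.674 m.

0.674


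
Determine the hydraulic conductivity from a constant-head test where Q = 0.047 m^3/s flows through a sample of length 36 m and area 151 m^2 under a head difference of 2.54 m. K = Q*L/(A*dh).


From K = Q*L / (A*dh):
Numerator: Q*L = 0.047 * 36 = 1.692.
Denominator: A*dh = 151 * 2.54 = 383.54.
K = 1.692 / 383.54 = 0.004412 m/s.

0.004412


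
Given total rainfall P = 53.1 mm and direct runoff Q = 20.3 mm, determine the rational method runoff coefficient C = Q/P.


The runoff coefficient C = runoff depth / rainfall depth.
C = 20.3 / 53.1
  = 0.3823.

0.3823


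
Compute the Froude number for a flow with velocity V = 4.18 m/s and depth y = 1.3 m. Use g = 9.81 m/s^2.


The Froude number is defined as Fr = V / sqrt(g*y).
g*y = 9.81 * 1.3 = 12.753.
sqrt(g*y) = sqrt(12.753) = 3.5711.
Fr = 4.18 / 3.5711 = 1.1705.

1.1705


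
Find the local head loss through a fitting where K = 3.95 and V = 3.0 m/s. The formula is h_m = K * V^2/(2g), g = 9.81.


Minor loss formula: h_m = K * V^2/(2g).
V^2 = 3.0^2 = 9.0.
V^2/(2g) = 9.0 / 19.62 = 0.4587 m.
h_m = 3.95 * 0.4587 = 1.8119 m.

1.8119


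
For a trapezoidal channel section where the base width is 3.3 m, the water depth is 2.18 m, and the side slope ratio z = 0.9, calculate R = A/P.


For a trapezoidal section with side slope z:
A = (b + z*y)*y = (3.3 + 0.9*2.18)*2.18 = 11.471 m^2.
P = b + 2*y*sqrt(1 + z^2) = 3.3 + 2*2.18*sqrt(1 + 0.9^2) = 9.166 m.
R = A/P = 11.471 / 9.166 = 1.2515 m.

1.2515


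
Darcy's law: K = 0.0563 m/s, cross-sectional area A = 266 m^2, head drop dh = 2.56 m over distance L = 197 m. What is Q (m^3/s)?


Darcy's law: Q = K * A * i, where i = dh/L.
Hydraulic gradient i = 2.56 / 197 = 0.012995.
Q = 0.0563 * 266 * 0.012995
  = 0.1946 m^3/s.

0.1946


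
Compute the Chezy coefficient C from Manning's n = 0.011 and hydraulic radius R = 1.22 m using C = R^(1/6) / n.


The Chezy coefficient relates to Manning's n through C = R^(1/6) / n.
R^(1/6) = 1.22^(1/6) = 1.033697.
C = 1.033697 / 0.011 = 93.97 m^(1/2)/s.

93.97


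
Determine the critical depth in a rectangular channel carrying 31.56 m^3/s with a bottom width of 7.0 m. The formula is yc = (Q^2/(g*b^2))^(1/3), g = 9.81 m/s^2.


Using yc = (Q^2 / (g * b^2))^(1/3):
Q^2 = 31.56^2 = 996.03.
g * b^2 = 9.81 * 7.0^2 = 9.81 * 49.0 = 480.69.
Q^2 / (g*b^2) = 996.03 / 480.69 = 2.0721.
yc = 2.0721^(1/3) = 1.2749 m.

1.2749


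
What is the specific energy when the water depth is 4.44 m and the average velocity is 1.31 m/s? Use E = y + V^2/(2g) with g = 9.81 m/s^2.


Specific energy E = y + V^2/(2g).
Velocity head = V^2/(2g) = 1.31^2 / (2*9.81) = 1.7161 / 19.62 = 0.0875 m.
E = 4.44 + 0.0875 = 4.5275 m.

4.5275


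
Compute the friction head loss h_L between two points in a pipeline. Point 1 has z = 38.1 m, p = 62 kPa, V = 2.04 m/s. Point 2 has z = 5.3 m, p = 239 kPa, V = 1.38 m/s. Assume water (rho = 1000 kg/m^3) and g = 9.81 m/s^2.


Total head at each section: H = z + p/(rho*g) + V^2/(2g).
H1 = 38.1 + 62*1000/(1000*9.81) + 2.04^2/(2*9.81)
   = 38.1 + 6.32 + 0.2121
   = 44.632 m.
H2 = 5.3 + 239*1000/(1000*9.81) + 1.38^2/(2*9.81)
   = 5.3 + 24.363 + 0.0971
   = 29.76 m.
h_L = H1 - H2 = 44.632 - 29.76 = 14.872 m.

14.872


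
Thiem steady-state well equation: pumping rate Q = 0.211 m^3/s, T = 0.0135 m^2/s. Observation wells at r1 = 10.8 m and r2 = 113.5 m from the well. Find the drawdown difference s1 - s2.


Thiem equation: s1 - s2 = Q/(2*pi*T) * ln(r2/r1).
ln(r2/r1) = ln(113.5/10.8) = 2.3523.
Q/(2*pi*T) = 0.211 / (2*pi*0.0135) = 0.211 / 0.0848 = 2.4875.
s1 - s2 = 2.4875 * 2.3523 = 5.8513 m.

5.8513


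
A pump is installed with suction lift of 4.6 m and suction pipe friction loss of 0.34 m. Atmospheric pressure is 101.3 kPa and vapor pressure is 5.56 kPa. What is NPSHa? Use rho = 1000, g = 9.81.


NPSHa = p_atm/(rho*g) - z_s - hf_s - p_vap/(rho*g).
p_atm/(rho*g) = 101.3*1000 / (1000*9.81) = 10.326 m.
p_vap/(rho*g) = 5.56*1000 / (1000*9.81) = 0.567 m.
NPSHa = 10.326 - 4.6 - 0.34 - 0.567
      = 4.82 m.

4.82


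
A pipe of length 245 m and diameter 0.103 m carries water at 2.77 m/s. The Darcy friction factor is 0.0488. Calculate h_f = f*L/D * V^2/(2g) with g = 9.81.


Darcy-Weisbach equation: h_f = f * (L/D) * V^2/(2g).
f * L/D = 0.0488 * 245/0.103 = 116.0777.
V^2/(2g) = 2.77^2 / (2*9.81) = 7.6729 / 19.62 = 0.3911 m.
h_f = 116.0777 * 0.3911 = 45.395 m.

45.395


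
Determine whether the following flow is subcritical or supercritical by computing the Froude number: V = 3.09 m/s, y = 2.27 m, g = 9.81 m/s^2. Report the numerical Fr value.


The Froude number is defined as Fr = V / sqrt(g*y).
g*y = 9.81 * 2.27 = 22.2687.
sqrt(g*y) = sqrt(22.2687) = 4.719.
Fr = 3.09 / 4.719 = 0.6548.
Since Fr < 1, the flow is subcritical.

0.6548


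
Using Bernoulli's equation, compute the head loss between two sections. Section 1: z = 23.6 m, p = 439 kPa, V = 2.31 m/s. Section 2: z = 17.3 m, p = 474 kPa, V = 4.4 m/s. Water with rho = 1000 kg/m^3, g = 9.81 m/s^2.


Total head at each section: H = z + p/(rho*g) + V^2/(2g).
H1 = 23.6 + 439*1000/(1000*9.81) + 2.31^2/(2*9.81)
   = 23.6 + 44.75 + 0.272
   = 68.622 m.
H2 = 17.3 + 474*1000/(1000*9.81) + 4.4^2/(2*9.81)
   = 17.3 + 48.318 + 0.9867
   = 66.605 m.
h_L = H1 - H2 = 68.622 - 66.605 = 2.017 m.

2.017


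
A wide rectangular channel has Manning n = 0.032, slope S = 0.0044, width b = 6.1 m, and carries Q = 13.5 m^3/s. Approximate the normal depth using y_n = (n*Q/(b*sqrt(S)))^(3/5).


We use the wide-channel approximation y_n = (n*Q/(b*sqrt(S)))^(3/5).
sqrt(S) = sqrt(0.0044) = 0.066332.
Numerator: n*Q = 0.032 * 13.5 = 0.432.
Denominator: b*sqrt(S) = 6.1 * 0.066332 = 0.404625.
arg = 1.0676.
y_n = 1.0676^(3/5) = 1.0401 m.

1.0401


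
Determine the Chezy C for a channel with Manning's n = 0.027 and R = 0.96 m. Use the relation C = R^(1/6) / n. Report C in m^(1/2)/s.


The Chezy coefficient relates to Manning's n through C = R^(1/6) / n.
R^(1/6) = 0.96^(1/6) = 0.993219.
C = 0.993219 / 0.027 = 36.79 m^(1/2)/s.

36.79


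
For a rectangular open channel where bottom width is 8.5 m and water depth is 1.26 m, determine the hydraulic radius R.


For a rectangular section:
Flow area A = b * y = 8.5 * 1.26 = 10.71 m^2.
Wetted perimeter P = b + 2y = 8.5 + 2*1.26 = 11.02 m.
Hydraulic radius R = A/P = 10.71 / 11.02 = 0.9719 m.

0.9719


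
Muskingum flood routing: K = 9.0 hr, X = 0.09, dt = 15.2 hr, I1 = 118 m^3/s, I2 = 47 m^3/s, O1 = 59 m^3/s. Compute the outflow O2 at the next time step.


Muskingum coefficients:
denom = 2*K*(1-X) + dt = 2*9.0*(1-0.09) + 15.2 = 31.58.
C0 = (dt - 2*K*X)/denom = (15.2 - 2*9.0*0.09)/31.58 = 0.43.
C1 = (dt + 2*K*X)/denom = (15.2 + 2*9.0*0.09)/31.58 = 0.5326.
C2 = (2*K*(1-X) - dt)/denom = 0.0374.
O2 = C0*I2 + C1*I1 + C2*O1
   = 0.43*47 + 0.5326*118 + 0.0374*59
   = 85.26 m^3/s.

85.26


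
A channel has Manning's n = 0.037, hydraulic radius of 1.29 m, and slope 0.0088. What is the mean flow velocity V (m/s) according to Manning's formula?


Manning's equation gives V = (1/n) * R^(2/3) * S^(1/2).
First, compute R^(2/3) = 1.29^(2/3) = 1.185.
Next, S^(1/2) = 0.0088^(1/2) = 0.093808.
Then 1/n = 1/0.037 = 27.03.
V = 27.03 * 1.185 * 0.093808 = 3.0045 m/s.

3.0045


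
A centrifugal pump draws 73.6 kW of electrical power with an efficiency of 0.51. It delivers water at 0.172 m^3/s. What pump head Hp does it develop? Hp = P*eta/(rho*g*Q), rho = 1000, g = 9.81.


Pump head formula: Hp = P * eta / (rho * g * Q).
Numerator: P * eta = 73.6 * 1000 * 0.51 = 37536.0 W.
Denominator: rho * g * Q = 1000 * 9.81 * 0.172 = 1687.32.
Hp = 37536.0 / 1687.32 = 22.25 m.

22.25


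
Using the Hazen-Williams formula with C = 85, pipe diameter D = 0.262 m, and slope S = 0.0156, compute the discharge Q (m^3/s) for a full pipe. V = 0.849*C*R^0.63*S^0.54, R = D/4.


For a full circular pipe, R = D/4 = 0.262/4 = 0.0655 m.
V = 0.849 * 85 * 0.0655^0.63 * 0.0156^0.54
  = 0.849 * 85 * 0.179569 * 0.105752
  = 1.3704 m/s.
Pipe area A = pi*D^2/4 = pi*0.262^2/4 = 0.0539 m^2.
Q = A * V = 0.0539 * 1.3704 = 0.0739 m^3/s.

0.0739


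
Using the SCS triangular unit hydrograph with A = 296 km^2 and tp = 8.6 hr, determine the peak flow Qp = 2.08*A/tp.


SCS formula: Qp = 2.08 * A / tp.
Qp = 2.08 * 296 / 8.6
   = 615.68 / 8.6
   = 71.59 m^3/s per cm.

71.59


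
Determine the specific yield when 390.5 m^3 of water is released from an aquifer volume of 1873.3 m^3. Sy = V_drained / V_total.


Specific yield Sy = Volume drained / Total volume.
Sy = 390.5 / 1873.3
   = 0.2085.

0.2085


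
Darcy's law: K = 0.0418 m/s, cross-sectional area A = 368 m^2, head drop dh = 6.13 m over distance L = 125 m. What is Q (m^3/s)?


Darcy's law: Q = K * A * i, where i = dh/L.
Hydraulic gradient i = 6.13 / 125 = 0.04904.
Q = 0.0418 * 368 * 0.04904
  = 0.7544 m^3/s.

0.7544


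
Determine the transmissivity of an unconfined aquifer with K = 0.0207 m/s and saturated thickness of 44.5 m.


Transmissivity is defined as T = K * h.
T = 0.0207 * 44.5
  = 0.9212 m^2/s.

0.9212


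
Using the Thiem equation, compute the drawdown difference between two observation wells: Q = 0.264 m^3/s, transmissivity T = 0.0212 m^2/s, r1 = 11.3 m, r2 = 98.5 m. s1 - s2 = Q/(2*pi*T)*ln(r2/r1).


Thiem equation: s1 - s2 = Q/(2*pi*T) * ln(r2/r1).
ln(r2/r1) = ln(98.5/11.3) = 2.1653.
Q/(2*pi*T) = 0.264 / (2*pi*0.0212) = 0.264 / 0.1332 = 1.9819.
s1 - s2 = 1.9819 * 2.1653 = 4.2914 m.

4.2914


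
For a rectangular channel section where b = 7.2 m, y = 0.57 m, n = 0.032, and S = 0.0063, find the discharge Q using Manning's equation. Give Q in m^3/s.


For a rectangular channel, the cross-sectional area A = b * y = 7.2 * 0.57 = 4.1 m^2.
The wetted perimeter P = b + 2y = 7.2 + 2*0.57 = 8.34 m.
Hydraulic radius R = A/P = 4.1/8.34 = 0.4921 m.
Velocity V = (1/n)*R^(2/3)*S^(1/2) = (1/0.032)*0.4921^(2/3)*0.0063^(1/2) = 1.546 m/s.
Discharge Q = A * V = 4.1 * 1.546 = 6.345 m^3/s.

6.345


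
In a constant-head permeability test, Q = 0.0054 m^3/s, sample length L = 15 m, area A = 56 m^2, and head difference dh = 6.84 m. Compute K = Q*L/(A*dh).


From K = Q*L / (A*dh):
Numerator: Q*L = 0.0054 * 15 = 0.081.
Denominator: A*dh = 56 * 6.84 = 383.04.
K = 0.081 / 383.04 = 0.000211 m/s.

0.000211


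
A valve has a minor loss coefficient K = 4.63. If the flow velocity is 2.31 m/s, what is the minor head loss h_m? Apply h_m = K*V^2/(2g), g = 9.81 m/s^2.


Minor loss formula: h_m = K * V^2/(2g).
V^2 = 2.31^2 = 5.3361.
V^2/(2g) = 5.3361 / 19.62 = 0.272 m.
h_m = 4.63 * 0.272 = 1.2592 m.

1.2592


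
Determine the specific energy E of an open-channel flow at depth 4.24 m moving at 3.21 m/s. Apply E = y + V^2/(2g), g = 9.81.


Specific energy E = y + V^2/(2g).
Velocity head = V^2/(2g) = 3.21^2 / (2*9.81) = 10.3041 / 19.62 = 0.5252 m.
E = 4.24 + 0.5252 = 4.7652 m.

4.7652


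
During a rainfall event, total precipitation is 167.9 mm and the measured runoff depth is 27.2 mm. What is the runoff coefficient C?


The runoff coefficient C = runoff depth / rainfall depth.
C = 27.2 / 167.9
  = 0.162.

0.162


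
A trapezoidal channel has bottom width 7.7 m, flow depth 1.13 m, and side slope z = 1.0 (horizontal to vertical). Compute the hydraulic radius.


For a trapezoidal section with side slope z:
A = (b + z*y)*y = (7.7 + 1.0*1.13)*1.13 = 9.978 m^2.
P = b + 2*y*sqrt(1 + z^2) = 7.7 + 2*1.13*sqrt(1 + 1.0^2) = 10.896 m.
R = A/P = 9.978 / 10.896 = 0.9157 m.

0.9157


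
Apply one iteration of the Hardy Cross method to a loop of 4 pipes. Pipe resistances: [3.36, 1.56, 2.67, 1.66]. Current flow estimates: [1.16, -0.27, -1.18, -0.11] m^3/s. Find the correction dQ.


Numerator terms (r*Q*|Q|): 3.36*1.16*|1.16| = 4.5212; 1.56*-0.27*|-0.27| = -0.1137; 2.67*-1.18*|-1.18| = -3.7177; 1.66*-0.11*|-0.11| = -0.0201.
Sum of numerator = 0.6697.
Denominator terms (r*|Q|): 3.36*|1.16| = 3.8976; 1.56*|-0.27| = 0.4212; 2.67*|-1.18| = 3.1506; 1.66*|-0.11| = 0.1826.
2 * sum of denominator = 2 * 7.652 = 15.304.
dQ = -0.6697 / 15.304 = -0.0438 m^3/s.

-0.0438


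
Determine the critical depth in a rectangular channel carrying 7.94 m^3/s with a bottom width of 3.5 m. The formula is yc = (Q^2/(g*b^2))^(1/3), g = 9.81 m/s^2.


Using yc = (Q^2 / (g * b^2))^(1/3):
Q^2 = 7.94^2 = 63.04.
g * b^2 = 9.81 * 3.5^2 = 9.81 * 12.25 = 120.17.
Q^2 / (g*b^2) = 63.04 / 120.17 = 0.5246.
yc = 0.5246^(1/3) = 0.8065 m.

0.8065


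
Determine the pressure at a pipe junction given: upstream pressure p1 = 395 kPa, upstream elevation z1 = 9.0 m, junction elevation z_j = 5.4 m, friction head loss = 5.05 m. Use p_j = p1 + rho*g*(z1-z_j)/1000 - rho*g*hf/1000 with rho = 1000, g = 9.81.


Junction pressure: p_j = p1 + rho*g*(z1 - z_j)/1000 - rho*g*hf/1000.
Elevation term = 1000*9.81*(9.0 - 5.4)/1000 = 35.316 kPa.
Friction term = 1000*9.81*5.05/1000 = 49.541 kPa.
p_j = 395 + 35.316 - 49.541 = 380.78 kPa.

380.78


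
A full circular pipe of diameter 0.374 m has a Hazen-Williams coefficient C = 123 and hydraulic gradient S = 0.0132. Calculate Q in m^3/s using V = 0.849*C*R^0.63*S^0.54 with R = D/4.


For a full circular pipe, R = D/4 = 0.374/4 = 0.0935 m.
V = 0.849 * 123 * 0.0935^0.63 * 0.0132^0.54
  = 0.849 * 123 * 0.224704 * 0.09663
  = 2.2674 m/s.
Pipe area A = pi*D^2/4 = pi*0.374^2/4 = 0.1099 m^2.
Q = A * V = 0.1099 * 2.2674 = 0.2491 m^3/s.

0.2491


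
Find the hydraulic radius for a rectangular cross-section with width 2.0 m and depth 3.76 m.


For a rectangular section:
Flow area A = b * y = 2.0 * 3.76 = 7.52 m^2.
Wetted perimeter P = b + 2y = 2.0 + 2*3.76 = 9.52 m.
Hydraulic radius R = A/P = 7.52 / 9.52 = 0.7899 m.

0.7899


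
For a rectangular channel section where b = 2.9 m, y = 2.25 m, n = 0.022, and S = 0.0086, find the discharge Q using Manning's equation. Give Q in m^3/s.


For a rectangular channel, the cross-sectional area A = b * y = 2.9 * 2.25 = 6.52 m^2.
The wetted perimeter P = b + 2y = 2.9 + 2*2.25 = 7.4 m.
Hydraulic radius R = A/P = 6.52/7.4 = 0.8818 m.
Velocity V = (1/n)*R^(2/3)*S^(1/2) = (1/0.022)*0.8818^(2/3)*0.0086^(1/2) = 3.8761 m/s.
Discharge Q = A * V = 6.52 * 3.8761 = 25.291 m^3/s.

25.291


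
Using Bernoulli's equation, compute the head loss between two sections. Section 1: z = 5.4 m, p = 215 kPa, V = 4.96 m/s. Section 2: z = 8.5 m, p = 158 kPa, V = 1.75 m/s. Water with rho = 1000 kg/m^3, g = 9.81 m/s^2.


Total head at each section: H = z + p/(rho*g) + V^2/(2g).
H1 = 5.4 + 215*1000/(1000*9.81) + 4.96^2/(2*9.81)
   = 5.4 + 21.916 + 1.2539
   = 28.57 m.
H2 = 8.5 + 158*1000/(1000*9.81) + 1.75^2/(2*9.81)
   = 8.5 + 16.106 + 0.1561
   = 24.762 m.
h_L = H1 - H2 = 28.57 - 24.762 = 3.808 m.

3.808


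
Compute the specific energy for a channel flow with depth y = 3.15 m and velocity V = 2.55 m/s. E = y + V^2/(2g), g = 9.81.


Specific energy E = y + V^2/(2g).
Velocity head = V^2/(2g) = 2.55^2 / (2*9.81) = 6.5025 / 19.62 = 0.3314 m.
E = 3.15 + 0.3314 = 3.4814 m.

3.4814


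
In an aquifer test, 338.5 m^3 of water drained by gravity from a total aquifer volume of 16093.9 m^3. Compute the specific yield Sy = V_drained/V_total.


Specific yield Sy = Volume drained / Total volume.
Sy = 338.5 / 16093.9
   = 0.021.

0.021


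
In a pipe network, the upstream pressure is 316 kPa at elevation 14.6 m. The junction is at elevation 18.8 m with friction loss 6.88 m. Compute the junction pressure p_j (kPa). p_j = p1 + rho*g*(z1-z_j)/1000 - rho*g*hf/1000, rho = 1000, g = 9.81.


Junction pressure: p_j = p1 + rho*g*(z1 - z_j)/1000 - rho*g*hf/1000.
Elevation term = 1000*9.81*(14.6 - 18.8)/1000 = -41.202 kPa.
Friction term = 1000*9.81*6.88/1000 = 67.493 kPa.
p_j = 316 + -41.202 - 67.493 = 207.31 kPa.

207.31


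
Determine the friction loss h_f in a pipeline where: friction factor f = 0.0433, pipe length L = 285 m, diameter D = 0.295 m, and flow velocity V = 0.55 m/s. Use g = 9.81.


Darcy-Weisbach equation: h_f = f * (L/D) * V^2/(2g).
f * L/D = 0.0433 * 285/0.295 = 41.8322.
V^2/(2g) = 0.55^2 / (2*9.81) = 0.3025 / 19.62 = 0.0154 m.
h_f = 41.8322 * 0.0154 = 0.645 m.

0.645


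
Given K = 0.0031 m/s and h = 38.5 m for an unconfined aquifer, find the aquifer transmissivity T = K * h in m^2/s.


Transmissivity is defined as T = K * h.
T = 0.0031 * 38.5
  = 0.1193 m^2/s.

0.1193


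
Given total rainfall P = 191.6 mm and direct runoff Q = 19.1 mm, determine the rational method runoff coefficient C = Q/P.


The runoff coefficient C = runoff depth / rainfall depth.
C = 19.1 / 191.6
  = 0.0997.

0.0997


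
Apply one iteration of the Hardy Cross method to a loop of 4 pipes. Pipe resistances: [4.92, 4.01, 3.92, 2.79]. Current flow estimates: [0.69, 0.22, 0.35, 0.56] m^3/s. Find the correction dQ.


Numerator terms (r*Q*|Q|): 4.92*0.69*|0.69| = 2.3424; 4.01*0.22*|0.22| = 0.1941; 3.92*0.35*|0.35| = 0.4802; 2.79*0.56*|0.56| = 0.8749.
Sum of numerator = 3.8916.
Denominator terms (r*|Q|): 4.92*|0.69| = 3.3948; 4.01*|0.22| = 0.8822; 3.92*|0.35| = 1.372; 2.79*|0.56| = 1.5624.
2 * sum of denominator = 2 * 7.2114 = 14.4228.
dQ = -3.8916 / 14.4228 = -0.2698 m^3/s.

-0.2698


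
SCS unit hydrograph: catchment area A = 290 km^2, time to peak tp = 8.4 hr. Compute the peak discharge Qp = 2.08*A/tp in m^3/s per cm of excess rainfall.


SCS formula: Qp = 2.08 * A / tp.
Qp = 2.08 * 290 / 8.4
   = 603.2 / 8.4
   = 71.81 m^3/s per cm.

71.81


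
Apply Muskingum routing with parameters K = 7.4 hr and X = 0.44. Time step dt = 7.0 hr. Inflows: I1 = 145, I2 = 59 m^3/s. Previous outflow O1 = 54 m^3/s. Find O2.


Muskingum coefficients:
denom = 2*K*(1-X) + dt = 2*7.4*(1-0.44) + 7.0 = 15.288.
C0 = (dt - 2*K*X)/denom = (7.0 - 2*7.4*0.44)/15.288 = 0.0319.
C1 = (dt + 2*K*X)/denom = (7.0 + 2*7.4*0.44)/15.288 = 0.8838.
C2 = (2*K*(1-X) - dt)/denom = 0.0842.
O2 = C0*I2 + C1*I1 + C2*O1
   = 0.0319*59 + 0.8838*145 + 0.0842*54
   = 134.59 m^3/s.

134.59


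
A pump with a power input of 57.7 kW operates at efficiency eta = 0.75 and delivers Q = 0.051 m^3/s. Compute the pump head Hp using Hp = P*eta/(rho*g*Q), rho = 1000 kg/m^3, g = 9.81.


Pump head formula: Hp = P * eta / (rho * g * Q).
Numerator: P * eta = 57.7 * 1000 * 0.75 = 43275.0 W.
Denominator: rho * g * Q = 1000 * 9.81 * 0.051 = 500.31.
Hp = 43275.0 / 500.31 = 86.5 m.

86.5


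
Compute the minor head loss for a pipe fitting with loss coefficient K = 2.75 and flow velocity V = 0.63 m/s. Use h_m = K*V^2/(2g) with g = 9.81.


Minor loss formula: h_m = K * V^2/(2g).
V^2 = 0.63^2 = 0.3969.
V^2/(2g) = 0.3969 / 19.62 = 0.0202 m.
h_m = 2.75 * 0.0202 = 0.0556 m.

0.0556


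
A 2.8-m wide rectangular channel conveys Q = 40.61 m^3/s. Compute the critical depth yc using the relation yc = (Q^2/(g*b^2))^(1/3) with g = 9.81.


Using yc = (Q^2 / (g * b^2))^(1/3):
Q^2 = 40.61^2 = 1649.17.
g * b^2 = 9.81 * 2.8^2 = 9.81 * 7.84 = 76.91.
Q^2 / (g*b^2) = 1649.17 / 76.91 = 21.4429.
yc = 21.4429^(1/3) = 2.7782 m.

2.7782


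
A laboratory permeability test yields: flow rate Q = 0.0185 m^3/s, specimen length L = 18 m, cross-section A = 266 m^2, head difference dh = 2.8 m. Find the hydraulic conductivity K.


From K = Q*L / (A*dh):
Numerator: Q*L = 0.0185 * 18 = 0.333.
Denominator: A*dh = 266 * 2.8 = 744.8.
K = 0.333 / 744.8 = 0.000447 m/s.

0.000447


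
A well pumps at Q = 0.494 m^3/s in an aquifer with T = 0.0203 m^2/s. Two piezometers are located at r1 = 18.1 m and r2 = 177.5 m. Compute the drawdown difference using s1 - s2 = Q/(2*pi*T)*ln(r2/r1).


Thiem equation: s1 - s2 = Q/(2*pi*T) * ln(r2/r1).
ln(r2/r1) = ln(177.5/18.1) = 2.2831.
Q/(2*pi*T) = 0.494 / (2*pi*0.0203) = 0.494 / 0.1275 = 3.873.
s1 - s2 = 3.873 * 2.2831 = 8.8424 m.

8.8424


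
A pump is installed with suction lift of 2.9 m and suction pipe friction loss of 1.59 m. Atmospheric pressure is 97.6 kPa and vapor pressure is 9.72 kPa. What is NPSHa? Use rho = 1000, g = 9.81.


NPSHa = p_atm/(rho*g) - z_s - hf_s - p_vap/(rho*g).
p_atm/(rho*g) = 97.6*1000 / (1000*9.81) = 9.949 m.
p_vap/(rho*g) = 9.72*1000 / (1000*9.81) = 0.991 m.
NPSHa = 9.949 - 2.9 - 1.59 - 0.991
      = 4.47 m.

4.47


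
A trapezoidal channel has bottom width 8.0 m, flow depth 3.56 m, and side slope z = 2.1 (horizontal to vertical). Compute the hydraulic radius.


For a trapezoidal section with side slope z:
A = (b + z*y)*y = (8.0 + 2.1*3.56)*3.56 = 55.095 m^2.
P = b + 2*y*sqrt(1 + z^2) = 8.0 + 2*3.56*sqrt(1 + 2.1^2) = 24.561 m.
R = A/P = 55.095 / 24.561 = 2.2432 m.

2.2432


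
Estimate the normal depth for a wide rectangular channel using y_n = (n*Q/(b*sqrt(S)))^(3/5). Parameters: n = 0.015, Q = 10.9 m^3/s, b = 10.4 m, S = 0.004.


We use the wide-channel approximation y_n = (n*Q/(b*sqrt(S)))^(3/5).
sqrt(S) = sqrt(0.004) = 0.063246.
Numerator: n*Q = 0.015 * 10.9 = 0.1635.
Denominator: b*sqrt(S) = 10.4 * 0.063246 = 0.657758.
arg = 0.2486.
y_n = 0.2486^(3/5) = 0.4338 m.

0.4338


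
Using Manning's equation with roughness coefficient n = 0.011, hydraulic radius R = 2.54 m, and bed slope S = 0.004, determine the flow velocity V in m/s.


Manning's equation gives V = (1/n) * R^(2/3) * S^(1/2).
First, compute R^(2/3) = 2.54^(2/3) = 1.8616.
Next, S^(1/2) = 0.004^(1/2) = 0.063246.
Then 1/n = 1/0.011 = 90.91.
V = 90.91 * 1.8616 * 0.063246 = 10.7035 m/s.

10.7035


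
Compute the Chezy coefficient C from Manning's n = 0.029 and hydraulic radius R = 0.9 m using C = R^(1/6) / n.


The Chezy coefficient relates to Manning's n through C = R^(1/6) / n.
R^(1/6) = 0.9^(1/6) = 0.982593.
C = 0.982593 / 0.029 = 33.88 m^(1/2)/s.

33.88


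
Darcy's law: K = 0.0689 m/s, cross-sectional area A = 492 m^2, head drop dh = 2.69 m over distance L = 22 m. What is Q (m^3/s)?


Darcy's law: Q = K * A * i, where i = dh/L.
Hydraulic gradient i = 2.69 / 22 = 0.122273.
Q = 0.0689 * 492 * 0.122273
  = 4.1449 m^3/s.

4.1449


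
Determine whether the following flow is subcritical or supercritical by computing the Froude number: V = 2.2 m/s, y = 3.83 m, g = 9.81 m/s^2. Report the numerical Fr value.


The Froude number is defined as Fr = V / sqrt(g*y).
g*y = 9.81 * 3.83 = 37.5723.
sqrt(g*y) = sqrt(37.5723) = 6.1296.
Fr = 2.2 / 6.1296 = 0.3589.
Since Fr < 1, the flow is subcritical.

0.3589


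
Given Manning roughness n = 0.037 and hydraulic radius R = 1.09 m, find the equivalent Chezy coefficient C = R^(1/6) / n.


The Chezy coefficient relates to Manning's n through C = R^(1/6) / n.
R^(1/6) = 1.09^(1/6) = 1.014467.
C = 1.014467 / 0.037 = 27.42 m^(1/2)/s.

27.42


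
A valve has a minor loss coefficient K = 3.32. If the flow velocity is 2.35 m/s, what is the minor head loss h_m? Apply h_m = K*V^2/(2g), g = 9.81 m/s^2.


Minor loss formula: h_m = K * V^2/(2g).
V^2 = 2.35^2 = 5.5225.
V^2/(2g) = 5.5225 / 19.62 = 0.2815 m.
h_m = 3.32 * 0.2815 = 0.9345 m.

0.9345


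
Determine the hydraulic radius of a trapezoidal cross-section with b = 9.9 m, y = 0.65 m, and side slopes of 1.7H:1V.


For a trapezoidal section with side slope z:
A = (b + z*y)*y = (9.9 + 1.7*0.65)*0.65 = 7.153 m^2.
P = b + 2*y*sqrt(1 + z^2) = 9.9 + 2*0.65*sqrt(1 + 1.7^2) = 12.464 m.
R = A/P = 7.153 / 12.464 = 0.5739 m.

0.5739


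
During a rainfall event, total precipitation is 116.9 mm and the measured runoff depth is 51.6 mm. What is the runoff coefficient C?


The runoff coefficient C = runoff depth / rainfall depth.
C = 51.6 / 116.9
  = 0.4414.

0.4414


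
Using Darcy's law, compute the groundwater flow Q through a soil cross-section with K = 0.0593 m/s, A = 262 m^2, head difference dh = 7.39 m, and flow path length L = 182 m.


Darcy's law: Q = K * A * i, where i = dh/L.
Hydraulic gradient i = 7.39 / 182 = 0.040604.
Q = 0.0593 * 262 * 0.040604
  = 0.6309 m^3/s.

0.6309
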